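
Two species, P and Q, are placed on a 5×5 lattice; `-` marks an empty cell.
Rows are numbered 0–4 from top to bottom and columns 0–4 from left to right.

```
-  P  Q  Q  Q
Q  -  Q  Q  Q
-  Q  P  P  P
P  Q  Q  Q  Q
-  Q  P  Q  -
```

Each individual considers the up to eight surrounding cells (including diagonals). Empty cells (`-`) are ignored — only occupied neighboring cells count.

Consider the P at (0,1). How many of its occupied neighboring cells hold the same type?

0

Occupied neighbors of (0,1): (0,2)=Q, (1,0)=Q, (1,2)=Q.
Same type (P): 0 of 3.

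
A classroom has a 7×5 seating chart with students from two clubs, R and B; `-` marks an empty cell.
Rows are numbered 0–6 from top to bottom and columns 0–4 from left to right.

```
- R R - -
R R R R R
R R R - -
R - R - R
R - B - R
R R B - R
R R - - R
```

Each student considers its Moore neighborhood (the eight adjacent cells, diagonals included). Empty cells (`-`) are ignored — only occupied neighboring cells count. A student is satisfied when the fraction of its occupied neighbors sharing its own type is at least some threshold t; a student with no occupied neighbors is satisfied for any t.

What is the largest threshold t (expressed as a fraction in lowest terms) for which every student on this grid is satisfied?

1/3

(0,1)R 4/4
(0,2)R 4/4
(1,0)R 4/4
(1,1)R 7/7
(1,2)R 6/6
(1,3)R 4/4
(1,4)R 1/1
(2,0)R 4/4
(2,1)R 7/7
(2,2)R 5/5
(3,0)R 3/3
(3,2)R 2/3
(3,4)R 1/1
(4,0)R 3/3
(4,2)B 1/3
(4,4)R 2/2
(5,0)R 4/4
(5,1)R 4/6
(5,2)B 1/3
(5,4)R 2/2
(6,0)R 3/3
(6,1)R 3/4
(6,4)R 1/1
The smallest same-type fraction is 1/3 at (4,2), which reduces to 1/3. Any threshold above that leaves this student unsatisfied.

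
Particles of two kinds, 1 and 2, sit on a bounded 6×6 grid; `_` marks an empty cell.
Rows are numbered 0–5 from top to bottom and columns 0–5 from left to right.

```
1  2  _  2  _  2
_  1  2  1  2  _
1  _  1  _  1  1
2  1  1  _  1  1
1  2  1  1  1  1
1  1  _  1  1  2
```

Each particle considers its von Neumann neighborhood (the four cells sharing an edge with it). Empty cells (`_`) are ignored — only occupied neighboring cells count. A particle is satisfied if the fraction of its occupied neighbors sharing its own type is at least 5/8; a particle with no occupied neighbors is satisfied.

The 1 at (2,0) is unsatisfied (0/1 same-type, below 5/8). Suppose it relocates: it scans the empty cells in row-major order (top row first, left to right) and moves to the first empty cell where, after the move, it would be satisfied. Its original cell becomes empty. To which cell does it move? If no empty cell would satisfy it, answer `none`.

(1,0)

Vacating (2,0). Empty cells in order:
  (0,2): 0/3 same-type → still unsatisfied.
  (0,4): 0/3 same-type → still unsatisfied.
  (1,0): 2/2 same-type → satisfied — stop here.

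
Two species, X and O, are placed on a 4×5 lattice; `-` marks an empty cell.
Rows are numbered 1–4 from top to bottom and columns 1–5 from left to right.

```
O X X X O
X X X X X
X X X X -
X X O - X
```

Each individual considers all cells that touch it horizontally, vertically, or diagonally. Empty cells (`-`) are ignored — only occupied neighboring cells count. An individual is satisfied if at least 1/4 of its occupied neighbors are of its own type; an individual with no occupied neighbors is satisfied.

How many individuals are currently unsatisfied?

3

Row 1: (1,1)O 0/3 unhappy · (1,2)X 4/5 ok · (1,3)X 5/5 ok · (1,4)X 4/5 ok · (1,5)O 0/3 unhappy
Row 2: (2,1)X 4/5 ok · (2,2)X 7/8 ok · (2,3)X 8/8 ok · (2,4)X 6/7 ok · (2,5)X 3/4 ok
Row 3: (3,1)X 5/5 ok · (3,2)X 7/8 ok · (3,3)X 6/7 ok · (3,4)X 5/6 ok
Row 4: (4,1)X 3/3 ok · (4,2)X 4/5 ok · (4,3)O 0/4 unhappy · (4,5)X 1/1 ok
Unsatisfied: (1,1), (1,5), (4,3) — 3 in total.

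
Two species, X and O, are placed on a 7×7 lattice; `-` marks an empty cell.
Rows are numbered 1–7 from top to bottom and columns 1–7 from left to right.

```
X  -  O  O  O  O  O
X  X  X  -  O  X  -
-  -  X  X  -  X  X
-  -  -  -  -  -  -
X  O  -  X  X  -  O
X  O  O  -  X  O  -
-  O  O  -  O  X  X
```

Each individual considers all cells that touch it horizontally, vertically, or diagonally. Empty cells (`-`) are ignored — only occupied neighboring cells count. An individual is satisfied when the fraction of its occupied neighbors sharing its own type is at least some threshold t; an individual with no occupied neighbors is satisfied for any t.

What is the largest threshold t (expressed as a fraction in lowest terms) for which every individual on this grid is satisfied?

1/4

Row 1: (1,1)X 2/2 · (1,3)O 1/3 · (1,4)O 3/4 · (1,5)O 3/4 · (1,6)O 3/4 · (1,7)O 1/2
Row 2: (2,1)X 2/2 · (2,2)X 4/5 · (2,3)X 3/5 · (2,5)O 3/6 · (2,6)X 2/6
Row 3: (3,3)X 3/3 · (3,4)X 2/3 · (3,6)X 2/3 · (3,7)X 2/2
Row 5: (5,1)X 1/3 · (5,2)O 2/4 · (5,4)X 2/3 · (5,5)X 2/3 · (5,7)O 1/1
Row 6: (6,1)X 1/4 · (6,2)O 4/6 · (6,3)O 4/5 · (6,5)X 3/5 · (6,6)O 2/6
Row 7: (7,2)O 3/4 · (7,3)O 3/3 · (7,5)O 1/3 · (7,6)X 2/4 · (7,7)X 1/2
The smallest same-type fraction is 1/4 at (6,1), which reduces to 1/4. Any threshold above that leaves this individual unsatisfied.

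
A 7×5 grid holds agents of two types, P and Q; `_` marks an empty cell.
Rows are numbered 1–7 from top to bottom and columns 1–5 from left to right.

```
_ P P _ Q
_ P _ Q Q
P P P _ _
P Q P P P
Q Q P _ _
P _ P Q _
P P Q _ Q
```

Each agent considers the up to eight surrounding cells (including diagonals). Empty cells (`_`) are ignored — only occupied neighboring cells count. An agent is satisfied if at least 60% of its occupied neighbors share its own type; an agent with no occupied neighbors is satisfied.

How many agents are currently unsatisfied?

(1,2)P 2/2 ✓
(1,3)P 2/3 ✓
(1,5)Q 2/2 ✓
(2,2)P 5/5 ✓
(2,4)Q 2/4 ✗
(2,5)Q 2/2 ✓
(3,1)P 3/4 ✓
(3,2)P 5/6 ✓
(3,3)P 4/6 ✓
(4,1)P 2/5 ✗
(4,2)Q 2/8 ✗
(4,3)P 4/6 ✓
(4,4)P 4/4 ✓
(4,5)P 1/1 ✓
(5,1)Q 2/4 ✗
(5,2)Q 2/7 ✗
(5,3)P 3/6 ✗
(6,1)P 2/4 ✗
(6,3)P 2/5 ✗
(6,4)Q 2/4 ✗
(7,1)P 2/2 ✓
(7,2)P 3/4 ✓
(7,3)Q 1/3 ✗
(7,5)Q 1/1 ✓
Unsatisfied: (2,4), (4,1), (4,2), (5,1), (5,2), (5,3), (6,1), (6,3), (6,4), (7,3) — 10 in total.

10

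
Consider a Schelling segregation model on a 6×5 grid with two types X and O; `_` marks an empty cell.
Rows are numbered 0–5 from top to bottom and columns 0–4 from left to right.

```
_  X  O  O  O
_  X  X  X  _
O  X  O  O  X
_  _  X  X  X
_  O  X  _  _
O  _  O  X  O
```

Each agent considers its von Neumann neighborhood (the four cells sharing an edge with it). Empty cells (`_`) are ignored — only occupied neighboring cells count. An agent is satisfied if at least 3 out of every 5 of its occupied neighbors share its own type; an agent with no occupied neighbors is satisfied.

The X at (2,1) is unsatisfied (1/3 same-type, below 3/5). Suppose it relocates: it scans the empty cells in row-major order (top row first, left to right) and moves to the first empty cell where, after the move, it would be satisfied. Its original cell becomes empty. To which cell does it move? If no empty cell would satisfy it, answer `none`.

(0,0)

Vacating (2,1). Empty cells in order:
  (0,0): 1/1 same-type → satisfied — stop here.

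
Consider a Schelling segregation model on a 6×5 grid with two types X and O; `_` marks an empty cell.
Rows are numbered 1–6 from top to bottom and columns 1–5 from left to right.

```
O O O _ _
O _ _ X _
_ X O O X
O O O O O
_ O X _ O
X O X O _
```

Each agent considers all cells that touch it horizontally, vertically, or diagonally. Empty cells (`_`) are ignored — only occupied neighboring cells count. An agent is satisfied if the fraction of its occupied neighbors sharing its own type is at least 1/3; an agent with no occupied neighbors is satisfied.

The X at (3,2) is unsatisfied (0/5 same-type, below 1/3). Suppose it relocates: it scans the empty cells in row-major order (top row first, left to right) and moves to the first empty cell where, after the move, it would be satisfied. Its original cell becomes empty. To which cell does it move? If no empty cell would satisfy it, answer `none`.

(1,4)

Vacating (3,2). Empty cells in order:
  (1,4): 1/2 same-type → satisfied — stop here.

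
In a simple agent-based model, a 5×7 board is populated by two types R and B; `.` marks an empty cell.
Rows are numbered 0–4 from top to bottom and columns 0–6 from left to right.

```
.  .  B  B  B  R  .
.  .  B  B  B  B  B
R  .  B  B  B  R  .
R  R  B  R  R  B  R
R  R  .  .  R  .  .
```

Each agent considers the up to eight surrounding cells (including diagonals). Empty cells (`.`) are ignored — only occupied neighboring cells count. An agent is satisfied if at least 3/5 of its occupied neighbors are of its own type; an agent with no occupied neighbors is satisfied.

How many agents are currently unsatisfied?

Row 0: (0,2)B 3/3 satisfied · (0,3)B 5/5 satisfied · (0,4)B 4/5 satisfied · (0,5)R 0/4 not
Row 1: (1,2)B 5/5 satisfied · (1,3)B 8/8 satisfied · (1,4)B 6/8 satisfied · (1,5)B 4/6 satisfied · (1,6)B 1/3 not
Row 2: (2,0)R 2/2 satisfied · (2,2)B 4/6 satisfied · (2,3)B 6/8 satisfied · (2,4)B 5/8 satisfied · (2,5)R 2/7 not
Row 3: (3,0)R 4/4 satisfied · (3,1)R 4/6 satisfied · (3,2)B 2/5 not · (3,3)R 2/6 not · (3,4)R 3/6 not · (3,5)B 1/5 not · (3,6)R 1/2 not
Row 4: (4,0)R 3/3 satisfied · (4,1)R 3/4 satisfied · (4,4)R 2/3 satisfied
Unsatisfied: (0,5), (1,6), (2,5), (3,2), (3,3), (3,4), (3,5), (3,6) — 8 in total.

8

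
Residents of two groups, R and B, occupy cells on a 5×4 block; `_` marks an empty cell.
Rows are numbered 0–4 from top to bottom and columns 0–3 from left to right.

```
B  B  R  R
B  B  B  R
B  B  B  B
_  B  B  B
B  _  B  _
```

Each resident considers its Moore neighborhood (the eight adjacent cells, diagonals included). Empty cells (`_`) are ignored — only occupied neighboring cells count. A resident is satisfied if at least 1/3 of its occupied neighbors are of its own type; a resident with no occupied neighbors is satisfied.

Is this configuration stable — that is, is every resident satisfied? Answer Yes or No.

Yes

(0,0)B 3/3 satisfied
(0,1)B 4/5 satisfied
(0,2)R 2/5 satisfied
(0,3)R 2/3 satisfied
(1,0)B 5/5 satisfied
(1,1)B 7/8 satisfied
(1,2)B 5/8 satisfied
(1,3)R 2/5 satisfied
(2,0)B 4/4 satisfied
(2,1)B 7/7 satisfied
(2,2)B 7/8 satisfied
(2,3)B 4/5 satisfied
(3,1)B 6/6 satisfied
(3,2)B 6/6 satisfied
(3,3)B 4/4 satisfied
(4,0)B 1/1 satisfied
(4,2)B 3/3 satisfied
All meet the threshold, so the configuration is stable.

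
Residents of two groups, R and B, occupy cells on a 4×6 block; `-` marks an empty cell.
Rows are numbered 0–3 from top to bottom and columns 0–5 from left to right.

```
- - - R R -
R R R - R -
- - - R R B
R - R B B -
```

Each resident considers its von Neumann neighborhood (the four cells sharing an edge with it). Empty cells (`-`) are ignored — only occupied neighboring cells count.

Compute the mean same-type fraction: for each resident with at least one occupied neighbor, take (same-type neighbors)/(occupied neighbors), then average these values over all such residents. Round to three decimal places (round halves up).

0.653

Row 0: (0,3)R 1/1 · (0,4)R 2/2
Row 1: (1,0)R 1/1 · (1,1)R 2/2 · (1,2)R 1/1 · (1,4)R 2/2
Row 2: (2,3)R 1/2 · (2,4)R 2/4 · (2,5)B 0/1
Row 3: (3,0)R — no occupied neighbors · (3,2)R 0/1 · (3,3)B 1/3 · (3,4)B 1/2
Sum over 12 residents: 1/1 + 2/2 + 1/1 + 2/2 + 1/1 + 2/2 + 1/2 + 2/4 + 0/1 + 0/1 + 1/3 + 1/2 = 47/6; mean = 47/6 ÷ 12 = 47/72 = 0.652777… → 0.653.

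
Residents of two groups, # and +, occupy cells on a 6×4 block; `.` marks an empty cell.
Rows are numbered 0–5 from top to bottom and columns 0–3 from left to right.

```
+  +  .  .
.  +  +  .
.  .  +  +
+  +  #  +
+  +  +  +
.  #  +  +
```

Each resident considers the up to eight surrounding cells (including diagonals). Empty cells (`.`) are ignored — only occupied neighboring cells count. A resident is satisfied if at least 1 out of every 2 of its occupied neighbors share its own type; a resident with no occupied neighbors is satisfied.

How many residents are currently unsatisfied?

(0,0)+ 2/2 ok
(0,1)+ 3/3 ok
(1,1)+ 4/4 ok
(1,2)+ 4/4 ok
(2,2)+ 5/6 ok
(2,3)+ 3/4 ok
(3,0)+ 3/3 ok
(3,1)+ 5/6 ok
(3,2)# 0/7 unhappy
(3,3)+ 4/5 ok
(4,0)+ 3/4 ok
(4,1)+ 5/7 ok
(4,2)+ 6/8 ok
(4,3)+ 4/5 ok
(5,1)# 0/4 unhappy
(5,2)+ 4/5 ok
(5,3)+ 3/3 ok
Unsatisfied: (3,2), (5,1) — 2 in total.

2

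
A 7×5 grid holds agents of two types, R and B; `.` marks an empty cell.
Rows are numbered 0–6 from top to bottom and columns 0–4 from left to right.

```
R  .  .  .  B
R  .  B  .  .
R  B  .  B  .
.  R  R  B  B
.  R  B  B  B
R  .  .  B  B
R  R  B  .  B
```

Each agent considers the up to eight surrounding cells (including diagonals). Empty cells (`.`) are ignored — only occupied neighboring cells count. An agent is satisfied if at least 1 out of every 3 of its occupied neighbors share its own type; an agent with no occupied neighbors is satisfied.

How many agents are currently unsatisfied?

Row 0: (0,0)R 1/1 ok · (0,4)B 0/0 ok
Row 1: (1,0)R 2/3 ok · (1,2)B 2/2 ok
Row 2: (2,0)R 2/3 ok · (2,1)B 1/5 unhappy · (2,3)B 3/4 ok
Row 3: (3,1)R 3/5 ok · (3,2)R 2/7 unhappy · (3,3)B 5/6 ok · (3,4)B 4/4 ok
Row 4: (4,1)R 3/4 ok · (4,2)B 3/6 ok · (4,3)B 6/7 ok · (4,4)B 5/5 ok
Row 5: (5,0)R 3/3 ok · (5,3)B 6/6 ok · (5,4)B 4/4 ok
Row 6: (6,0)R 2/2 ok · (6,1)R 2/3 ok · (6,2)B 1/2 ok · (6,4)B 2/2 ok
Unsatisfied: (2,1), (3,2) — 2 in total.

2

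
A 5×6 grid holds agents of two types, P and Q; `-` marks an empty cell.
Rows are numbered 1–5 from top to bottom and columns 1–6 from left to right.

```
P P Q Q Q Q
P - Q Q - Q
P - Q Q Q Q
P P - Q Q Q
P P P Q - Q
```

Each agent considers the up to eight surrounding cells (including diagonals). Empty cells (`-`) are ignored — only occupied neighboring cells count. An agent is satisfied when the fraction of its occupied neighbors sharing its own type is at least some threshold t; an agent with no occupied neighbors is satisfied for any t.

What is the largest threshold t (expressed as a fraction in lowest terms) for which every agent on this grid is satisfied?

1/2

Row 1: (1,1)P 2/2 · (1,2)P 2/4 · (1,3)Q 3/4 · (1,4)Q 4/4 · (1,5)Q 4/4 · (1,6)Q 2/2
Row 2: (2,1)P 3/3 · (2,3)Q 5/6 · (2,4)Q 7/7 · (2,6)Q 4/4
Row 3: (3,1)P 3/3 · (3,3)Q 4/5 · (3,4)Q 6/6 · (3,5)Q 7/7 · (3,6)Q 4/4
Row 4: (4,1)P 4/4 · (4,2)P 5/6 · (4,4)Q 5/6 · (4,5)Q 7/7 · (4,6)Q 4/4
Row 5: (5,1)P 3/3 · (5,2)P 4/4 · (5,3)P 2/4 · (5,4)Q 2/3 · (5,6)Q 2/2
The smallest same-type fraction is 2/4 at (1,2), which reduces to 1/2. Any threshold above that leaves this agent unsatisfied.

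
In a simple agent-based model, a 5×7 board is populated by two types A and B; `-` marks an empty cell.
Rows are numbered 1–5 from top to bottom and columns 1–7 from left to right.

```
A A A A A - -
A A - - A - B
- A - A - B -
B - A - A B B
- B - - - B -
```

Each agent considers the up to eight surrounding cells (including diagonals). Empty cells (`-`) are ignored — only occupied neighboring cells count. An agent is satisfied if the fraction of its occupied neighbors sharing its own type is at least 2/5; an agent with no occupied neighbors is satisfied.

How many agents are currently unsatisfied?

(1,1)A 3/3 satisfied
(1,2)A 4/4 satisfied
(1,3)A 3/3 satisfied
(1,4)A 3/3 satisfied
(1,5)A 2/2 satisfied
(2,1)A 4/4 satisfied
(2,2)A 5/5 satisfied
(2,5)A 3/4 satisfied
(2,7)B 1/1 satisfied
(3,2)A 3/4 satisfied
(3,4)A 3/3 satisfied
(3,6)B 3/5 satisfied
(4,1)B 1/2 satisfied
(4,3)A 2/3 satisfied
(4,5)A 1/4 not
(4,6)B 3/4 satisfied
(4,7)B 3/3 satisfied
(5,2)B 1/2 satisfied
(5,6)B 2/3 satisfied
Unsatisfied: (4,5) — 1 in total.

1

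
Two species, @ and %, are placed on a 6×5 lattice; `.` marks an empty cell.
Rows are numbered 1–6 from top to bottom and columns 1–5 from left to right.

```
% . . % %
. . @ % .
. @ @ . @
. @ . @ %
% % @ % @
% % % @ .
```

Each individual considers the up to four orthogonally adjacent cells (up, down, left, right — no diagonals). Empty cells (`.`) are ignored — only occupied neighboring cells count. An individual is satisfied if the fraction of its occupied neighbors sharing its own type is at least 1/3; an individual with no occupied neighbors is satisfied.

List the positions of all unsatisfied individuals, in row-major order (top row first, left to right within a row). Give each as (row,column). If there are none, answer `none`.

Row 1: (1,1)% 0/0 satisfied · (1,4)% 2/2 satisfied · (1,5)% 1/1 satisfied
Row 2: (2,3)@ 1/2 satisfied · (2,4)% 1/2 satisfied
Row 3: (3,2)@ 2/2 satisfied · (3,3)@ 2/2 satisfied · (3,5)@ 0/1 not
Row 4: (4,2)@ 1/2 satisfied · (4,4)@ 0/2 not · (4,5)% 0/3 not
Row 5: (5,1)% 2/2 satisfied · (5,2)% 2/4 satisfied · (5,3)@ 0/3 not · (5,4)% 0/4 not · (5,5)@ 0/2 not
Row 6: (6,1)% 2/2 satisfied · (6,2)% 3/3 satisfied · (6,3)% 1/3 satisfied · (6,4)@ 0/2 not

(3,5), (4,4), (4,5), (5,3), (5,4), (5,5), (6,4)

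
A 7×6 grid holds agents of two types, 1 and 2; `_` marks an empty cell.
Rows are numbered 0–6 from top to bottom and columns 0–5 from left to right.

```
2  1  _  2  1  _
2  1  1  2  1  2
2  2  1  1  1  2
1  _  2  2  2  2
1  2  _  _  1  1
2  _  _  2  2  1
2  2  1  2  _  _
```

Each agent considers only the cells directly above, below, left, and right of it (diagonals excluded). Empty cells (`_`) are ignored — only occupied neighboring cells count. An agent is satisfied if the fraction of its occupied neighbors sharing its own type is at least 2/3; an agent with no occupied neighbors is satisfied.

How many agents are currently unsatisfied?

Row 0: (0,0)2 1/2 not · (0,1)1 1/2 not · (0,3)2 1/2 not · (0,4)1 1/2 not
Row 1: (1,0)2 2/3 satisfied · (1,1)1 2/4 not · (1,2)1 2/3 satisfied · (1,3)2 1/4 not · (1,4)1 2/4 not · (1,5)2 1/2 not
Row 2: (2,0)2 2/3 satisfied · (2,1)2 1/3 not · (2,2)1 2/4 not · (2,3)1 2/4 not · (2,4)1 2/4 not · (2,5)2 2/3 satisfied
Row 3: (3,0)1 1/2 not · (3,2)2 1/2 not · (3,3)2 2/3 satisfied · (3,4)2 2/4 not · (3,5)2 2/3 satisfied
Row 4: (4,0)1 1/3 not · (4,1)2 0/1 not · (4,4)1 1/3 not · (4,5)1 2/3 satisfied
Row 5: (5,0)2 1/2 not · (5,3)2 2/2 satisfied · (5,4)2 1/3 not · (5,5)1 1/2 not
Row 6: (6,0)2 2/2 satisfied · (6,1)2 1/2 not · (6,2)1 0/2 not · (6,3)2 1/2 not
Unsatisfied: (0,0), (0,1), (0,3), (0,4), (1,1), (1,3), (1,4), (1,5), (2,1), (2,2), (2,3), (2,4), (3,0), (3,2), (3,4), (4,0), (4,1), (4,4), (5,0), (5,4), (5,5), (6,1), (6,2), (6,3) — 24 in total.

24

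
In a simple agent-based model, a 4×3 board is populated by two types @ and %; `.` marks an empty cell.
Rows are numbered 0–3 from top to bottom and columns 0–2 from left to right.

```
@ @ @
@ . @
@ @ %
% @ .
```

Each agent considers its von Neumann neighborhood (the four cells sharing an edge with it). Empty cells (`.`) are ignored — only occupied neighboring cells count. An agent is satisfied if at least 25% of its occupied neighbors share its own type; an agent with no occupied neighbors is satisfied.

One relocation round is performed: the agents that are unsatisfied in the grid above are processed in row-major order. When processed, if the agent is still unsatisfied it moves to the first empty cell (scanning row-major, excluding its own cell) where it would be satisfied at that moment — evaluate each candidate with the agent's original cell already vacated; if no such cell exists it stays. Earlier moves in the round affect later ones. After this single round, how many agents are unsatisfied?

0

Initially unsatisfied (in order): (2,2), (3,0).
  (2,2): no empty cell satisfies it; stays.
  (3,0) → (3,2).
Resulting grid:
@ @ @
@ . @
@ @ %
. @ %
All satisfied now.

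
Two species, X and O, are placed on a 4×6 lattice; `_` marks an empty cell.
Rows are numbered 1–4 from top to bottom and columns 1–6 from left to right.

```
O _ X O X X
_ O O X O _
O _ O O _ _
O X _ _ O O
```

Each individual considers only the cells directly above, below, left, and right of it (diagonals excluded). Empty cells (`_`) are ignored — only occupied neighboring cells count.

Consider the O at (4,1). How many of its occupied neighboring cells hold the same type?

1

Occupied neighbors of (4,1): (3,1)=O, (4,2)=X.
Same type (O): 1 of 2.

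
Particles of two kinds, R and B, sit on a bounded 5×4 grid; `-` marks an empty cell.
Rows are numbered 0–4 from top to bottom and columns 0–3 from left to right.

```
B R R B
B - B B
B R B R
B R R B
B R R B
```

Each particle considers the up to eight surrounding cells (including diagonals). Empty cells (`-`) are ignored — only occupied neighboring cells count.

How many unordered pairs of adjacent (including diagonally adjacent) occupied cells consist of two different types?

Scan each occupied cell's neighbors to the right and below (and the two forward diagonals) so each pair is counted once.
From row 0: 6 unlike of 10 pairs (running 6/10).
From row 1: 4 unlike of 8 pairs (running 10/18).
From row 2: 8 unlike of 13 pairs (running 18/31).
From row 3: 6 unlike of 13 pairs (running 24/44).
From row 4: 2 unlike of 3 pairs (running 26/47).
Total adjacent occupied pairs: 47; unlike-type pairs: 26.

26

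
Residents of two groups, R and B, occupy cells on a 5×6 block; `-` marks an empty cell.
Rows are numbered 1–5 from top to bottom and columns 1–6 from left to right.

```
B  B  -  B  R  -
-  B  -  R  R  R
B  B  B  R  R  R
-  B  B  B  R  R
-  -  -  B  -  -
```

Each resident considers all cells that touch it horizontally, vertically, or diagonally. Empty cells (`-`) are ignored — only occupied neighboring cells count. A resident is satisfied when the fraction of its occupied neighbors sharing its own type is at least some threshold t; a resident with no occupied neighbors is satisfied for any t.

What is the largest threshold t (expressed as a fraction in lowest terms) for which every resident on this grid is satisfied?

0/1

Row 1: (1,1)B 2/2 · (1,2)B 2/2 · (1,4)B 0/3 · (1,5)R 3/4
Row 2: (2,2)B 5/5 · (2,4)R 4/6 · (2,5)R 6/7 · (2,6)R 4/4
Row 3: (3,1)B 3/3 · (3,2)B 5/5 · (3,3)B 5/7 · (3,4)R 4/7 · (3,5)R 7/8 · (3,6)R 5/5
Row 4: (4,2)B 4/4 · (4,3)B 5/6 · (4,4)B 3/6 · (4,5)R 4/6 · (4,6)R 3/3
Row 5: (5,4)B 2/3
The smallest same-type fraction is 0/3 at (1,4), which reduces to 0/1. Any threshold above that leaves this resident unsatisfied.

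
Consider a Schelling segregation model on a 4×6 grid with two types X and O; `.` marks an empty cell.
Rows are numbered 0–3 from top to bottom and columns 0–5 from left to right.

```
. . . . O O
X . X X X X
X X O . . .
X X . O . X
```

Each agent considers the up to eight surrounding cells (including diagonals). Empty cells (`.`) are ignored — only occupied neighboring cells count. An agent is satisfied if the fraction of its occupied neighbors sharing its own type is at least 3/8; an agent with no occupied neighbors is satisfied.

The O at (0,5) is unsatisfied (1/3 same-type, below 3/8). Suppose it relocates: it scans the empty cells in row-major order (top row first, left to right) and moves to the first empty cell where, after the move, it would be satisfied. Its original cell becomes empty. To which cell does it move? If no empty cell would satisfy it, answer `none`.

Vacating (0,5). Empty cells in order:
  (0,0): 0/1 same-type → still unsatisfied.
  (0,1): 0/2 same-type → still unsatisfied.
  (0,2): 0/2 same-type → still unsatisfied.
  (0,3): 1/4 same-type → still unsatisfied.
  (1,1): 1/5 same-type → still unsatisfied.
  (2,3): 2/5 same-type → satisfied — stop here.

(2,3)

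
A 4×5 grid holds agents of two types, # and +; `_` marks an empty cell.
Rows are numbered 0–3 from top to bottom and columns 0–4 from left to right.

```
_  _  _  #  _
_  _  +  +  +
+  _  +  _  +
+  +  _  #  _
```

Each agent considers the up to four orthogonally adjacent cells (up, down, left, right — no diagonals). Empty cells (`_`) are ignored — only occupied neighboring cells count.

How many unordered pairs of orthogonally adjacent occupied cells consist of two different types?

Scan each occupied cell's neighbors to the right and below so each pair is counted once.
Row 0: #(0,3)–+(1,3)≠  → 1/1 unlike.
Row 1: +(1,2)–+(1,3)= +(1,2)–+(2,2)= +(1,3)–+(1,4)= +(1,4)–+(2,4)=  → 0/4 unlike.
Row 2: +(2,0)–+(3,0)=  → 0/1 unlike.
Row 3: +(3,0)–+(3,1)=  → 0/1 unlike.
Total adjacent occupied pairs: 7; unlike-type pairs: 1.

1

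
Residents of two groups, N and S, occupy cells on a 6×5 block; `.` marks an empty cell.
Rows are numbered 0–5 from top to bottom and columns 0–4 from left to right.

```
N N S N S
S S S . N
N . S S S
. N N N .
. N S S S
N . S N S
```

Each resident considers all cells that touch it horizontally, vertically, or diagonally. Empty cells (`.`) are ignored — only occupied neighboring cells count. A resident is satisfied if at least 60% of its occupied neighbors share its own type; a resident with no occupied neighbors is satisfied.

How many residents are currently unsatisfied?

(0,0)N 1/3 ✗
(0,1)N 1/5 ✗
(0,2)S 2/4 ✗
(0,3)N 1/4 ✗
(0,4)S 0/2 ✗
(1,0)S 1/4 ✗
(1,1)S 4/7 ✗
(1,2)S 4/6 ✓
(1,4)N 1/4 ✗
(2,0)N 1/3 ✗
(2,2)S 3/6 ✗
(2,3)S 3/6 ✗
(2,4)S 1/3 ✗
(3,1)N 3/5 ✓
(3,2)N 3/7 ✗
(3,3)N 1/7 ✗
(4,1)N 3/5 ✓
(4,2)S 2/7 ✗
(4,3)S 4/7 ✗
(4,4)S 2/4 ✗
(5,0)N 1/1 ✓
(5,2)S 2/4 ✗
(5,3)N 0/5 ✗
(5,4)S 2/3 ✓
Unsatisfied: (0,0), (0,1), (0,2), (0,3), (0,4), (1,0), (1,1), (1,4), (2,0), (2,2), (2,3), (2,4), (3,2), (3,3), (4,2), (4,3), (4,4), (5,2), (5,3) — 19 in total.

19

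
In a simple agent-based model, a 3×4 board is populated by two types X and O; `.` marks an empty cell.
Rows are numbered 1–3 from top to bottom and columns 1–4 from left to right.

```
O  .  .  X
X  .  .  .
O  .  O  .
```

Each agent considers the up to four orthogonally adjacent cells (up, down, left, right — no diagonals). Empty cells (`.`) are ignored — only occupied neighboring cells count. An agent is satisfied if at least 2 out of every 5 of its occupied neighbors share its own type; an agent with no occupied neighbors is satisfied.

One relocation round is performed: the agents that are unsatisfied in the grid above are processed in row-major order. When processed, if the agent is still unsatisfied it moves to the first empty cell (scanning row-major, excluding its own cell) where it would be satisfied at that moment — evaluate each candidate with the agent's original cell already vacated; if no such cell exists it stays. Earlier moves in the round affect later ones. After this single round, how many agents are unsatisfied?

Initially unsatisfied (in order): (1,1), (2,1), (3,1).
  (1,1) → (1,2).
  (2,1) → (1,3).
  (3,1): now satisfied by earlier moves; stays.
Resulting grid:
. O X X
. . . .
O . O .
Unsatisfied now: (1,2).

1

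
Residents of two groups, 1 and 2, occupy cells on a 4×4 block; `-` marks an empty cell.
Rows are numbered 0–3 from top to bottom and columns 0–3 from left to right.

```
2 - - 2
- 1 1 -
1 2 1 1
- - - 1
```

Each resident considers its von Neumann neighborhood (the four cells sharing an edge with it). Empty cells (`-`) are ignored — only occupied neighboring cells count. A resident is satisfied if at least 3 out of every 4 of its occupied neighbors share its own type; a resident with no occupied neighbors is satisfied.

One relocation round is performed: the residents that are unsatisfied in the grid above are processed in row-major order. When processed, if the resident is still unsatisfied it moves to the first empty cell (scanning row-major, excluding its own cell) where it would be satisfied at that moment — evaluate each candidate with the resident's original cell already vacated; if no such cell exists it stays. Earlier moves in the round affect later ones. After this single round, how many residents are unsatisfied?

0

Initially unsatisfied (in order): (1,1), (2,0), (2,1), (2,2).
  (1,1) → (3,0).
  (2,0) → (3,2).
  (2,1) → (0,1).
  (2,2): now satisfied by earlier moves; stays.
Resulting grid:
2 2 - 2
- - 1 -
- - 1 1
1 - 1 1
All satisfied now.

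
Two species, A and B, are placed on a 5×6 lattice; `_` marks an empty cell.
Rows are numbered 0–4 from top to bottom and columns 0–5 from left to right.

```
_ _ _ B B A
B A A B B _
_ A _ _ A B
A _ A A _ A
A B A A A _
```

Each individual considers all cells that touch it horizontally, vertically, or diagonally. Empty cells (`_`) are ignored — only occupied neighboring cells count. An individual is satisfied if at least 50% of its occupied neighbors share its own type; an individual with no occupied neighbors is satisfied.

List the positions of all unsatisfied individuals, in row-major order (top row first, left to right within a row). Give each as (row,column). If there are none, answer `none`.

Row 0: (0,3)B 3/4 satisfied · (0,4)B 3/4 satisfied · (0,5)A 0/2 not
Row 1: (1,0)B 0/2 not · (1,1)A 2/3 satisfied · (1,2)A 2/4 satisfied · (1,3)B 3/5 satisfied · (1,4)B 4/6 satisfied
Row 2: (2,1)A 4/5 satisfied · (2,4)A 2/5 not · (2,5)B 1/3 not
Row 3: (3,0)A 2/3 satisfied · (3,2)A 4/5 satisfied · (3,3)A 5/5 satisfied · (3,5)A 2/3 satisfied
Row 4: (4,0)A 1/2 satisfied · (4,1)B 0/4 not · (4,2)A 3/4 satisfied · (4,3)A 4/4 satisfied · (4,4)A 3/3 satisfied

(0,5), (1,0), (2,4), (2,5), (4,1)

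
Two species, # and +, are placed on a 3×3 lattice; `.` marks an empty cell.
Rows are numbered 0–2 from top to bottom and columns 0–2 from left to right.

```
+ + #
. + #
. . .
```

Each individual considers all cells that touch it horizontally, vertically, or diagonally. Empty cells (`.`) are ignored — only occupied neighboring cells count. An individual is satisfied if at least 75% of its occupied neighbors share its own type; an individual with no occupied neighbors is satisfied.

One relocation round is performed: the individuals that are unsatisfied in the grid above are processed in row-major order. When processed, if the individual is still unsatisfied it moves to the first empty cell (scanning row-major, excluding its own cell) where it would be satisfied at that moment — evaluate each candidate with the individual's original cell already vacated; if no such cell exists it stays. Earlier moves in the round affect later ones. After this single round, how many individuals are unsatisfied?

0

Initially unsatisfied (in order): (0,1), (0,2), (1,1), (1,2).
  (0,1) → (1,0).
  (0,2): no empty cell satisfies it; stays.
  (1,1) → (2,0).
  (1,2): now satisfied by earlier moves; stays.
Resulting grid:
+ . #
+ . #
+ . .
All satisfied now.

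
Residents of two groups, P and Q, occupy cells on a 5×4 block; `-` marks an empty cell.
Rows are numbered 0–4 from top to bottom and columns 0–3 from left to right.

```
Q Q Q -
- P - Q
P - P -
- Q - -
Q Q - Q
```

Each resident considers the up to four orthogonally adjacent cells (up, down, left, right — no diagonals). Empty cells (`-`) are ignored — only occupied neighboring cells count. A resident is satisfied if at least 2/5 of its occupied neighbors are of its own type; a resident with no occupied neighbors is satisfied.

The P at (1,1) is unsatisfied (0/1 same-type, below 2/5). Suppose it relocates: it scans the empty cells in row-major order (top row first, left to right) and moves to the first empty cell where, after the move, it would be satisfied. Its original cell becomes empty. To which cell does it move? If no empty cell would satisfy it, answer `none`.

(1,0)

Vacating (1,1). Empty cells in order:
  (0,3): 0/2 same-type → still unsatisfied.
  (1,0): 1/2 same-type → satisfied — stop here.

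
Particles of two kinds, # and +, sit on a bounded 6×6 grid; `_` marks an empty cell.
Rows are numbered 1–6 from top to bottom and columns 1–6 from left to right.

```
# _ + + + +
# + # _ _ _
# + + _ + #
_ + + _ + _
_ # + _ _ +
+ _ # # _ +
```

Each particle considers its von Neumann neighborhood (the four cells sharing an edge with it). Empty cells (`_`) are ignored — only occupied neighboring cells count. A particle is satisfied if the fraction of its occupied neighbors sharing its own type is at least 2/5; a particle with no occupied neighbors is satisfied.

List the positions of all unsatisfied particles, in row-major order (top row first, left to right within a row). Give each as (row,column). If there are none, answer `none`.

Row 1: (1,1)# 1/1 satisfied · (1,3)+ 1/2 satisfied · (1,4)+ 2/2 satisfied · (1,5)+ 2/2 satisfied · (1,6)+ 1/1 satisfied
Row 2: (2,1)# 2/3 satisfied · (2,2)+ 1/3 not · (2,3)# 0/3 not
Row 3: (3,1)# 1/2 satisfied · (3,2)+ 3/4 satisfied · (3,3)+ 2/3 satisfied · (3,5)+ 1/2 satisfied · (3,6)# 0/1 not
Row 4: (4,2)+ 2/3 satisfied · (4,3)+ 3/3 satisfied · (4,5)+ 1/1 satisfied
Row 5: (5,2)# 0/2 not · (5,3)+ 1/3 not · (5,6)+ 1/1 satisfied
Row 6: (6,1)+ 0/0 satisfied · (6,3)# 1/2 satisfied · (6,4)# 1/1 satisfied · (6,6)+ 1/1 satisfied

(2,2), (2,3), (3,6), (5,2), (5,3)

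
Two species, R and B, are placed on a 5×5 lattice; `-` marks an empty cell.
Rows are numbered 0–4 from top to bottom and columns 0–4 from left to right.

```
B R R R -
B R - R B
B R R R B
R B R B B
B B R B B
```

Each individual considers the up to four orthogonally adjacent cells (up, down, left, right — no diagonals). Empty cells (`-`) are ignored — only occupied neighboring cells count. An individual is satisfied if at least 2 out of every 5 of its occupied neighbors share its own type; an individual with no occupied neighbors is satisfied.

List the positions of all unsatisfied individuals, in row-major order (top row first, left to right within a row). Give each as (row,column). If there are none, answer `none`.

(0,0)B 1/2 ✓
(0,1)R 2/3 ✓
(0,2)R 2/2 ✓
(0,3)R 2/2 ✓
(1,0)B 2/3 ✓
(1,1)R 2/3 ✓
(1,3)R 2/3 ✓
(1,4)B 1/2 ✓
(2,0)B 1/3 ✗
(2,1)R 2/4 ✓
(2,2)R 3/3 ✓
(2,3)R 2/4 ✓
(2,4)B 2/3 ✓
(3,0)R 0/3 ✗
(3,1)B 1/4 ✗
(3,2)R 2/4 ✓
(3,3)B 2/4 ✓
(3,4)B 3/3 ✓
(4,0)B 1/2 ✓
(4,1)B 2/3 ✓
(4,2)R 1/3 ✗
(4,3)B 2/3 ✓
(4,4)B 2/2 ✓

(2,0), (3,0), (3,1), (4,2)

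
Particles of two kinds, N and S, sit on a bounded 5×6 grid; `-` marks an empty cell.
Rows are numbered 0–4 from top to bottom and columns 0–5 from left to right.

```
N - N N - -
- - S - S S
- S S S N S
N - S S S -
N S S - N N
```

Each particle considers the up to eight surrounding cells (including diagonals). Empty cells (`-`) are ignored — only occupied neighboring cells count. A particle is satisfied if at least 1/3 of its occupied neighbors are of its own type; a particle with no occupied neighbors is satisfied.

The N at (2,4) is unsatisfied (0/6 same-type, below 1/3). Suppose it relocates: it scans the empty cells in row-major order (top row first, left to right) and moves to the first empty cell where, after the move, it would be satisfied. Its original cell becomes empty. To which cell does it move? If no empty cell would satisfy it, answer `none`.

Vacating (2,4). Empty cells in order:
  (0,1): 2/3 same-type → satisfied — stop here.

(0,1)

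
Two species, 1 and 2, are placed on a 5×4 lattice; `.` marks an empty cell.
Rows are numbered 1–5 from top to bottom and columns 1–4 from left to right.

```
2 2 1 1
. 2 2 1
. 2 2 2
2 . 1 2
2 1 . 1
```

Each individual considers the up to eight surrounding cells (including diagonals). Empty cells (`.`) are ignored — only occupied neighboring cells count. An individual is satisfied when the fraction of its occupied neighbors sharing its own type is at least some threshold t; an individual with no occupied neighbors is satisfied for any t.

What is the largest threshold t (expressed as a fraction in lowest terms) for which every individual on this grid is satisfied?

Row 1: (1,1)2 2/2 · (1,2)2 3/4 · (1,3)1 2/5 · (1,4)1 2/3
Row 2: (2,2)2 5/6 · (2,3)2 5/8 · (2,4)1 2/5
Row 3: (3,2)2 4/5 · (3,3)2 5/7 · (3,4)2 3/5
Row 4: (4,1)2 2/3 · (4,3)1 2/6 · (4,4)2 2/4
Row 5: (5,1)2 1/2 · (5,2)1 1/3 · (5,4)1 1/2
The smallest same-type fraction is 2/6 at (4,3), which reduces to 1/3. Any threshold above that leaves this individual unsatisfied.

1/3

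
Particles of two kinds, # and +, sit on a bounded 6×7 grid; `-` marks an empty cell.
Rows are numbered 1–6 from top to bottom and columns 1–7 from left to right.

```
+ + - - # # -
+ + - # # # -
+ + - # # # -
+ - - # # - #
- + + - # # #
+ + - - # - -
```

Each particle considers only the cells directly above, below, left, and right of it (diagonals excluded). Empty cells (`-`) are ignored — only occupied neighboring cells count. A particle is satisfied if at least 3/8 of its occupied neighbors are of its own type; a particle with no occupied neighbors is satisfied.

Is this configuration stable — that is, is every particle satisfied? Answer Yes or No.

Row 1: (1,1)+ 2/2 ok · (1,2)+ 2/2 ok · (1,5)# 2/2 ok · (1,6)# 2/2 ok
Row 2: (2,1)+ 3/3 ok · (2,2)+ 3/3 ok · (2,4)# 2/2 ok · (2,5)# 4/4 ok · (2,6)# 3/3 ok
Row 3: (3,1)+ 3/3 ok · (3,2)+ 2/2 ok · (3,4)# 3/3 ok · (3,5)# 4/4 ok · (3,6)# 2/2 ok
Row 4: (4,1)+ 1/1 ok · (4,4)# 2/2 ok · (4,5)# 3/3 ok · (4,7)# 1/1 ok
Row 5: (5,2)+ 2/2 ok · (5,3)+ 1/1 ok · (5,5)# 3/3 ok · (5,6)# 2/2 ok · (5,7)# 2/2 ok
Row 6: (6,1)+ 1/1 ok · (6,2)+ 2/2 ok · (6,5)# 1/1 ok
All meet the threshold, so the configuration is stable.

Yes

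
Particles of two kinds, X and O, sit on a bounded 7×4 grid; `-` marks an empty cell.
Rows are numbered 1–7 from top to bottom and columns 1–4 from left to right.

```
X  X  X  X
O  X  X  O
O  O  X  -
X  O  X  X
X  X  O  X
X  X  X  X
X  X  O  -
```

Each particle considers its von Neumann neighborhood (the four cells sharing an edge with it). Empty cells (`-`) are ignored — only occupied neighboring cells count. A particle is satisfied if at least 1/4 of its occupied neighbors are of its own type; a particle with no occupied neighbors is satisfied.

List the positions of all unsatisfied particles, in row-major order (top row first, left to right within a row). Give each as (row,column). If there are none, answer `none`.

(1,1)X 1/2 satisfied
(1,2)X 3/3 satisfied
(1,3)X 3/3 satisfied
(1,4)X 1/2 satisfied
(2,1)O 1/3 satisfied
(2,2)X 2/4 satisfied
(2,3)X 3/4 satisfied
(2,4)O 0/2 not
(3,1)O 2/3 satisfied
(3,2)O 2/4 satisfied
(3,3)X 2/3 satisfied
(4,1)X 1/3 satisfied
(4,2)O 1/4 satisfied
(4,3)X 2/4 satisfied
(4,4)X 2/2 satisfied
(5,1)X 3/3 satisfied
(5,2)X 2/4 satisfied
(5,3)O 0/4 not
(5,4)X 2/3 satisfied
(6,1)X 3/3 satisfied
(6,2)X 4/4 satisfied
(6,3)X 2/4 satisfied
(6,4)X 2/2 satisfied
(7,1)X 2/2 satisfied
(7,2)X 2/3 satisfied
(7,3)O 0/2 not

(2,4), (5,3), (7,3)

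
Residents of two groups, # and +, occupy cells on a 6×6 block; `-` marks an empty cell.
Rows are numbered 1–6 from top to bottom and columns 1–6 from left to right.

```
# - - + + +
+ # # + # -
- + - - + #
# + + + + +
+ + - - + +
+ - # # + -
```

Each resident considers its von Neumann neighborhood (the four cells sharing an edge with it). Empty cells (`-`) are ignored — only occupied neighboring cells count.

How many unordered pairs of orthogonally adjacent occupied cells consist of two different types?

12

Scan each occupied cell's neighbors to the right and below so each pair is counted once.
From row 1: 2 unlike of 5 pairs (running 2/5).
From row 2: 5 unlike of 6 pairs (running 7/11).
From row 3: 2 unlike of 4 pairs (running 9/15).
From row 4: 2 unlike of 9 pairs (running 11/24).
From row 5: 0 unlike of 4 pairs (running 11/28).
From row 6: 1 unlike of 2 pairs (running 12/30).
Total adjacent occupied pairs: 30; unlike-type pairs: 12.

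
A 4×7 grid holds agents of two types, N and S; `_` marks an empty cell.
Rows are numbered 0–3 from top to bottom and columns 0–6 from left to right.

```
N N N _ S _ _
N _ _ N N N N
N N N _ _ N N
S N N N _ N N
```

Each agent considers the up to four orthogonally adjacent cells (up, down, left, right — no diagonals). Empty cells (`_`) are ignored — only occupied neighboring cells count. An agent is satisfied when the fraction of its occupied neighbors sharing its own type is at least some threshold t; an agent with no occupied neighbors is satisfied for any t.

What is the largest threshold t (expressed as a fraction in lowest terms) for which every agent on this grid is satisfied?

Row 0: (0,0)N 2/2 · (0,1)N 2/2 · (0,2)N 1/1 · (0,4)S 0/1
Row 1: (1,0)N 2/2 · (1,3)N 1/1 · (1,4)N 2/3 · (1,5)N 3/3 · (1,6)N 2/2
Row 2: (2,0)N 2/3 · (2,1)N 3/3 · (2,2)N 2/2 · (2,5)N 3/3 · (2,6)N 3/3
Row 3: (3,0)S 0/2 · (3,1)N 2/3 · (3,2)N 3/3 · (3,3)N 1/1 · (3,5)N 2/2 · (3,6)N 2/2
The smallest same-type fraction is 0/1 at (0,4), which reduces to 0/1. Any threshold above that leaves this agent unsatisfied.

0/1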